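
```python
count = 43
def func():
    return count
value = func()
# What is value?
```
43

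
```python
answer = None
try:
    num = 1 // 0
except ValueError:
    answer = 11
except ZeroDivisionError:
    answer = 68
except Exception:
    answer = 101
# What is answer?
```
68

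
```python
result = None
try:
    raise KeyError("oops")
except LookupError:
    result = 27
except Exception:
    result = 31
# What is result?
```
27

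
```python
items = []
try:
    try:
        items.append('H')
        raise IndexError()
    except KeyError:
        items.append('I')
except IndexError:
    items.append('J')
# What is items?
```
['H', 'J']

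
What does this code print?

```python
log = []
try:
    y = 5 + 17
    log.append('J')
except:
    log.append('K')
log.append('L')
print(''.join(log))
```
JL

No exception, try block completes normally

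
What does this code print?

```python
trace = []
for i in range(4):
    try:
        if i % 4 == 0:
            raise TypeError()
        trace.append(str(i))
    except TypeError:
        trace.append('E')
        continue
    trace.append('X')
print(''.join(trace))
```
E1X2X3X

continue in except skips rest of loop body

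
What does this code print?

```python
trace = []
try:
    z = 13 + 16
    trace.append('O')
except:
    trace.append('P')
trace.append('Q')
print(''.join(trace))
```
OQ

No exception, try block completes normally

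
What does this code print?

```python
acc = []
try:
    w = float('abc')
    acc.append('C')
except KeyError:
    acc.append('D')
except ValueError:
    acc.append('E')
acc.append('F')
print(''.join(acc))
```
EF

ValueError is caught by its specific handler, not KeyError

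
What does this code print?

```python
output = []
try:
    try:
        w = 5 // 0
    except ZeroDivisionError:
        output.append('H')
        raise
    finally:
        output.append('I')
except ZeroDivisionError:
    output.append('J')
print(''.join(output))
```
HIJ

finally runs before re-raised exception propagates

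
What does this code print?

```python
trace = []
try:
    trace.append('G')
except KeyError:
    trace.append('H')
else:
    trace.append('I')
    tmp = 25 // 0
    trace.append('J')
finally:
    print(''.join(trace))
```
GI

Try succeeds, else appends 'I', ZeroDivisionError in else is uncaught, finally prints before exception propagates ('J' never appended)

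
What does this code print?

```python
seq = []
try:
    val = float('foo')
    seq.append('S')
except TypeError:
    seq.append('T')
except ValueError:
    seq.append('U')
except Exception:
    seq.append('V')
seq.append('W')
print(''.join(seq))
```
UW

ValueError matches before generic Exception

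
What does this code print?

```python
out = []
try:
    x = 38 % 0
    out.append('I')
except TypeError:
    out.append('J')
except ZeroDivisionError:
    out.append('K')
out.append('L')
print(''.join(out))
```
KL

ZeroDivisionError is caught by its specific handler, not TypeError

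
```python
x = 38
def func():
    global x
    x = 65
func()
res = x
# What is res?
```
65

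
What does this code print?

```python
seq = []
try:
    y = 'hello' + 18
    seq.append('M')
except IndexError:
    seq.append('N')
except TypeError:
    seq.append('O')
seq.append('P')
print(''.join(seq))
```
OP

TypeError is caught by its specific handler, not IndexError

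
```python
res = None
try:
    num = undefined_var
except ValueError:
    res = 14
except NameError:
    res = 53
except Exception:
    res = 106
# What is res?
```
53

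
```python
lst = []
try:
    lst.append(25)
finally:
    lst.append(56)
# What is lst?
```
[25, 56]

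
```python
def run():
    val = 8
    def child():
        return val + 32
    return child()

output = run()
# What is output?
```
40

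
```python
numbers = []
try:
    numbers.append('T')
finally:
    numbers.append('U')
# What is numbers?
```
['T', 'U']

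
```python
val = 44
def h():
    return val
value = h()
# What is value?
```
44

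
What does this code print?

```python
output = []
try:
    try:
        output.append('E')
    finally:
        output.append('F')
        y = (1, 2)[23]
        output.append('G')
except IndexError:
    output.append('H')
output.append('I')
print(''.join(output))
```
EFHI

Exception in inner finally caught by outer except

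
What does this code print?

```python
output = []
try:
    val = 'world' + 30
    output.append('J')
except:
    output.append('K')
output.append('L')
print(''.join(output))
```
KL

Exception raised in try, caught by bare except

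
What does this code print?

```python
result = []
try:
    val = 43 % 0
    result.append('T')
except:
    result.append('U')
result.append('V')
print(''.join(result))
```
UV

Exception raised in try, caught by bare except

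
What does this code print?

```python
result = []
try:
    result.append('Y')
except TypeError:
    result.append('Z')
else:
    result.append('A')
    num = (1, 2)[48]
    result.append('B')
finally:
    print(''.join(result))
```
YA

Try succeeds, else appends 'A', IndexError in else is uncaught, finally prints before exception propagates ('B' never appended)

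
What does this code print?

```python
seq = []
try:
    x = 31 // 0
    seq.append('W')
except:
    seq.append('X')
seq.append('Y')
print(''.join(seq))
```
XY

Exception raised in try, caught by bare except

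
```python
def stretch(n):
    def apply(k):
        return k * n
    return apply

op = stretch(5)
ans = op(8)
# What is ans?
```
40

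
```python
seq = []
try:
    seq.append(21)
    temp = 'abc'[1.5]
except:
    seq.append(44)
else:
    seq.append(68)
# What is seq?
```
[21, 44]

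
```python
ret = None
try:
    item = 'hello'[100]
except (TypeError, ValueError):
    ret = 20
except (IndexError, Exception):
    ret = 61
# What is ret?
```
61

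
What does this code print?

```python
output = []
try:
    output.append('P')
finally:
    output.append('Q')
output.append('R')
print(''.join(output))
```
PQR

try/finally without except, no exception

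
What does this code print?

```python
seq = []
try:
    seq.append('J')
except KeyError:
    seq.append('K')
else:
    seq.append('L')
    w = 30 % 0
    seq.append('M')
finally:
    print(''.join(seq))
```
JL

Try succeeds, else appends 'L', ZeroDivisionError in else is uncaught, finally prints before exception propagates ('M' never appended)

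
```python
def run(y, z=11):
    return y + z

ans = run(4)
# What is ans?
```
15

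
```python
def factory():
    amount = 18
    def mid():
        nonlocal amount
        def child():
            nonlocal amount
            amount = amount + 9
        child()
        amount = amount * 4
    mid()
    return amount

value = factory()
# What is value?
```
108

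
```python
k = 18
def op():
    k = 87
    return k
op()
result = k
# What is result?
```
18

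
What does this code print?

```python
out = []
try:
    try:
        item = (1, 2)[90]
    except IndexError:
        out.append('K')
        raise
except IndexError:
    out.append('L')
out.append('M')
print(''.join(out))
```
KLM

raise without argument re-raises current exception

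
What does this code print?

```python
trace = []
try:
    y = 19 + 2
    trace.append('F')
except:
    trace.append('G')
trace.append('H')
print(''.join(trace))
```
FH

No exception, try block completes normally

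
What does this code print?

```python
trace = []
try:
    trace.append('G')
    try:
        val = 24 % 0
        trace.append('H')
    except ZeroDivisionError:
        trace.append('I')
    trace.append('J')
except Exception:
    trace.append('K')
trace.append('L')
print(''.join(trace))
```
GIJL

Inner exception caught by inner handler, outer continues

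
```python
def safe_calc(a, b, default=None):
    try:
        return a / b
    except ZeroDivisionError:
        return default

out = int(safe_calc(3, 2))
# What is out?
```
1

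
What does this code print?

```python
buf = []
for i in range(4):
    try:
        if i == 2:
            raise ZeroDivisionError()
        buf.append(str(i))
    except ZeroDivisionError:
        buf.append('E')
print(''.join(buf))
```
01E3

Exception on i=2 caught, loop continues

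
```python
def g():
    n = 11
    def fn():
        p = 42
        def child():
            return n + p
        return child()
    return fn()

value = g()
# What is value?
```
53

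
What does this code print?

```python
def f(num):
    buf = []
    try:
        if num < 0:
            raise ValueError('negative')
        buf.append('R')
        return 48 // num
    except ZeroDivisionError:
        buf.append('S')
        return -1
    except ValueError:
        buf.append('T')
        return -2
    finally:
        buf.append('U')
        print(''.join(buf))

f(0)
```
RSU

num=0 causes ZeroDivisionError, caught, finally prints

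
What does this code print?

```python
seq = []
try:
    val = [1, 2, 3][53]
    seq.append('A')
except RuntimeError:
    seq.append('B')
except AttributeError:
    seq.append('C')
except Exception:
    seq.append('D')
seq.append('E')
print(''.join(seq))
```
DE

IndexError not specifically caught, falls to Exception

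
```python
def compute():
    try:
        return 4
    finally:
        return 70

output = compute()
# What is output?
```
70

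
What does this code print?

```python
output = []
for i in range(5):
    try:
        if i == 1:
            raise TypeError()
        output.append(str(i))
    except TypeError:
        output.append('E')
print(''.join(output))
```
0E234

Exception on i=1 caught, loop continues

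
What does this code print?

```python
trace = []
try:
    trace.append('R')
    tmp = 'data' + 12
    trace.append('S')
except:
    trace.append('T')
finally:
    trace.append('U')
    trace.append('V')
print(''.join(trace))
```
RTUV

Code before exception runs, then except, then all of finally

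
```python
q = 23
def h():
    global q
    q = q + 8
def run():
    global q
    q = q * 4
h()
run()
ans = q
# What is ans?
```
124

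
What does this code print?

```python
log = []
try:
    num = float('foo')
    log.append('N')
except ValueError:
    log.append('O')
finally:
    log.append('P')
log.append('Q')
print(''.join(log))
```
OPQ

finally always runs, even after exception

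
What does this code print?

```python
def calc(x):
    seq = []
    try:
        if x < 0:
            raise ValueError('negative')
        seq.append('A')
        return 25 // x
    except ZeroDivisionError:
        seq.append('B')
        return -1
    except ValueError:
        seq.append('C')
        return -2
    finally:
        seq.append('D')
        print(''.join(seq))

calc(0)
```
ABD

x=0 causes ZeroDivisionError, caught, finally prints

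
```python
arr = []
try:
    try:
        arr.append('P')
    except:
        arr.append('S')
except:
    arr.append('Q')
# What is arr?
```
['P']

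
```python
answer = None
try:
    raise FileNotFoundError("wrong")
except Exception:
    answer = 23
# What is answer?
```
23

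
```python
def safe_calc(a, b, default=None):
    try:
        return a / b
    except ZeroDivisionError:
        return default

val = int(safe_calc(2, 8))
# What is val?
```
0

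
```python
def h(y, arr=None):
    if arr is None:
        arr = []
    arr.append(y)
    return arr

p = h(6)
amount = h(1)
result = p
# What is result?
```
[6]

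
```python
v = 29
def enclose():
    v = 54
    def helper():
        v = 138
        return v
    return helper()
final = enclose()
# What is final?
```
138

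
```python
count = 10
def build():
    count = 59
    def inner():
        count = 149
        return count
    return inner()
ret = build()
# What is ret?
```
149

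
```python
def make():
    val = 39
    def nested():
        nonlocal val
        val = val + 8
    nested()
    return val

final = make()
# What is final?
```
47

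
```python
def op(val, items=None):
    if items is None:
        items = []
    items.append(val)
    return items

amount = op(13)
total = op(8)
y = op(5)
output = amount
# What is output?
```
[13]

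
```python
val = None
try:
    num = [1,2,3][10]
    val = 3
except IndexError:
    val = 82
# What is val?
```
82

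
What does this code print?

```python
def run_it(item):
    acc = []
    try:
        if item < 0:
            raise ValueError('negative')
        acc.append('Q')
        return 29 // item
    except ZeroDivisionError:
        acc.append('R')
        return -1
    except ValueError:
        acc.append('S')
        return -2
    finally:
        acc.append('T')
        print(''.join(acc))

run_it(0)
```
QRT

item=0 causes ZeroDivisionError, caught, finally prints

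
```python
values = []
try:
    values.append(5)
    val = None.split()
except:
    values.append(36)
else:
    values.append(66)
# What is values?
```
[5, 36]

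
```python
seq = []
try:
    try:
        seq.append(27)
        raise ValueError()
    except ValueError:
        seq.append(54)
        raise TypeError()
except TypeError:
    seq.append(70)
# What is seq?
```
[27, 54, 70]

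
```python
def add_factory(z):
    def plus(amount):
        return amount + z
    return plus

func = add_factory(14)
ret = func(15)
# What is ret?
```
29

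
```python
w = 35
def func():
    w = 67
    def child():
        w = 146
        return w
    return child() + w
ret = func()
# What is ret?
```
213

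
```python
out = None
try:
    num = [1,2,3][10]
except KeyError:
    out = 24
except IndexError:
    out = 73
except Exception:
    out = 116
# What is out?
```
73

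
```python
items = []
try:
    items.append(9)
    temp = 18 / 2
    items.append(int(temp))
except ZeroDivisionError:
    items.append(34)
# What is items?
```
[9, 9]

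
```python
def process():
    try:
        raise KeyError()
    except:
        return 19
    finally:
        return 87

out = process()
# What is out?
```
87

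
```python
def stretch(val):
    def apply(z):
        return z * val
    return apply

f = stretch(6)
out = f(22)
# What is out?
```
132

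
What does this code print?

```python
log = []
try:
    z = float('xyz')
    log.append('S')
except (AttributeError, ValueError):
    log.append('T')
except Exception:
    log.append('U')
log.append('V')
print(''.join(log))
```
TV

ValueError matches tuple containing it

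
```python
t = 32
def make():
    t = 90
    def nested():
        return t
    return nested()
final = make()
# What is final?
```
90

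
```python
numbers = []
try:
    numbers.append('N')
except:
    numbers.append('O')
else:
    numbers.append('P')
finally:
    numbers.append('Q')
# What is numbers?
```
['N', 'P', 'Q']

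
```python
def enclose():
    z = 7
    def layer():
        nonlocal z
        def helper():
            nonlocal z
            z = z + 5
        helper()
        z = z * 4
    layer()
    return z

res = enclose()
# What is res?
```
48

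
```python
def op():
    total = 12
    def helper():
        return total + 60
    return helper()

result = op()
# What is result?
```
72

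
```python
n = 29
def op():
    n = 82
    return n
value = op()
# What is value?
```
82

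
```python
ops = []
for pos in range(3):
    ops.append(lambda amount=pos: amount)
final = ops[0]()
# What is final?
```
0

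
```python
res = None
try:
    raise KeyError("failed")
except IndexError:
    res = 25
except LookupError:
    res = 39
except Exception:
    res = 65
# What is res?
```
39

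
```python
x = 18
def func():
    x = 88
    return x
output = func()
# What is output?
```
88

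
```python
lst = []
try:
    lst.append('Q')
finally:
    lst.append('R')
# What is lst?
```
['Q', 'R']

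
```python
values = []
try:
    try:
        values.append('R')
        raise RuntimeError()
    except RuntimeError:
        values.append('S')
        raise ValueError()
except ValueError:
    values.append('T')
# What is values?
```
['R', 'S', 'T']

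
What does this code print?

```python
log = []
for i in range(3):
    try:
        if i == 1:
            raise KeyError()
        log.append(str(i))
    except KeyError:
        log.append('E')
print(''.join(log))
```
0E2

Exception on i=1 caught, loop continues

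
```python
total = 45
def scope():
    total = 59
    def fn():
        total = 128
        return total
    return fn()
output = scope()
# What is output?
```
128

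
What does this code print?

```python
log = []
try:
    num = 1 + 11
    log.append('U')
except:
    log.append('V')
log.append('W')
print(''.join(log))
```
UW

No exception, try block completes normally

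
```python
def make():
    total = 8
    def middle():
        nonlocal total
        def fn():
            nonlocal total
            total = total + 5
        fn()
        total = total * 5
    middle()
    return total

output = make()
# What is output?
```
65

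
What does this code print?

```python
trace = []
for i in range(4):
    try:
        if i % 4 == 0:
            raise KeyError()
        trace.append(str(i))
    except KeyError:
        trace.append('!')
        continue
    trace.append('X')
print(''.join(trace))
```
!1X2X3X

continue in except skips rest of loop body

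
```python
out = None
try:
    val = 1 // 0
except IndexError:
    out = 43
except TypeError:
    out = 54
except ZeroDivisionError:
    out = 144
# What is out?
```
144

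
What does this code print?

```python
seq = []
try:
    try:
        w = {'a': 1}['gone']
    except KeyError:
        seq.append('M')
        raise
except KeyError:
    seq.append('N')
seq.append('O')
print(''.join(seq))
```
MNO

raise without argument re-raises current exception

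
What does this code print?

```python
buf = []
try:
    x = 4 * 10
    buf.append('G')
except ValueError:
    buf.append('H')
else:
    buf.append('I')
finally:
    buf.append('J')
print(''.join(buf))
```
GIJ

else runs before finally when no exception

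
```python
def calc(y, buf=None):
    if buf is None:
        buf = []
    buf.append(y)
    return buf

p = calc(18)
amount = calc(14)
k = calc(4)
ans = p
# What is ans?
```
[18]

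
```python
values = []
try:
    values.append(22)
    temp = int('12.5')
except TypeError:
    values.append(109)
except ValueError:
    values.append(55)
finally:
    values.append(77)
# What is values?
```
[22, 55, 77]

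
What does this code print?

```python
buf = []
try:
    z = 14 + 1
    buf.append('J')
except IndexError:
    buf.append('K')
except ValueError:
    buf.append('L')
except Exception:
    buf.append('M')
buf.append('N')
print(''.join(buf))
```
JN

No exception, try block completes normally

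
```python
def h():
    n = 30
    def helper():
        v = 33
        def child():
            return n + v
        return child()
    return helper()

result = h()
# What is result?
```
63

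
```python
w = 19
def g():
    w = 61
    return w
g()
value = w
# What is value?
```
19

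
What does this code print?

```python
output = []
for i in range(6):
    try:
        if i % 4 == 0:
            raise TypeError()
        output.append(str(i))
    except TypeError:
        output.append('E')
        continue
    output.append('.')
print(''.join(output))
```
E1.2.3.E5.

continue in except skips rest of loop body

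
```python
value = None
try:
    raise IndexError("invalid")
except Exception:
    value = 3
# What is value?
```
3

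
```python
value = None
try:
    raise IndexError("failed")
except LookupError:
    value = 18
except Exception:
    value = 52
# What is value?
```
18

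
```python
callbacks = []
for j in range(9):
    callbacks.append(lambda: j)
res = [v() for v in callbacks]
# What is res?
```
[8, 8, 8, 8, 8, 8, 8, 8, 8]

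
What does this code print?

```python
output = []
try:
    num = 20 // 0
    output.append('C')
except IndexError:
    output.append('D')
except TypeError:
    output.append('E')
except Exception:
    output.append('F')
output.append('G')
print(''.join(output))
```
FG

ZeroDivisionError not specifically caught, falls to Exception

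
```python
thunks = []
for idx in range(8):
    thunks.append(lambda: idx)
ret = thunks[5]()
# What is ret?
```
7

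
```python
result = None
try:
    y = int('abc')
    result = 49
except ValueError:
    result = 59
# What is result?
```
59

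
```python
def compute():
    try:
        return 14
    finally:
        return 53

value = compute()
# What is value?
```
53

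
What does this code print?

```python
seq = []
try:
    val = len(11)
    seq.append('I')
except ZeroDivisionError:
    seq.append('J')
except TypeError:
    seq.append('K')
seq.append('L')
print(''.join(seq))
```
KL

TypeError is caught by its specific handler, not ZeroDivisionError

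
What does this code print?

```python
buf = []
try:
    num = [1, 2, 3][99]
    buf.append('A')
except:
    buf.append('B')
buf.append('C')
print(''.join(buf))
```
BC

Exception raised in try, caught by bare except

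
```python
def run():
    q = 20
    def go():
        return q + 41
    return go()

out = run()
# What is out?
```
61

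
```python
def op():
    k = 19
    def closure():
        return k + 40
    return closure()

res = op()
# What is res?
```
59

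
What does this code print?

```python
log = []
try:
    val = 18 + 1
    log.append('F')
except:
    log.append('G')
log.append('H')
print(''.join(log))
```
FH

No exception, try block completes normally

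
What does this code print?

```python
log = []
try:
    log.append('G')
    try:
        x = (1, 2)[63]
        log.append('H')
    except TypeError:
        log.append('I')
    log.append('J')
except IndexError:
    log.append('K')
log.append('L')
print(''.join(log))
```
GKL

Inner handler doesn't match, propagates to outer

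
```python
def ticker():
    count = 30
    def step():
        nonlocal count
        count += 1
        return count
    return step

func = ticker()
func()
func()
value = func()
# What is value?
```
33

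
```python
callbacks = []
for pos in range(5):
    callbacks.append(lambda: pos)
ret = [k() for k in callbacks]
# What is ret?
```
[4, 4, 4, 4, 4]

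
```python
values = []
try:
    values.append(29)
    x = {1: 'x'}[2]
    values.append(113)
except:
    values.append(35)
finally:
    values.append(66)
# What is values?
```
[29, 35, 66]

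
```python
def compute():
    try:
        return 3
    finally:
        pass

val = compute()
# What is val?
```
3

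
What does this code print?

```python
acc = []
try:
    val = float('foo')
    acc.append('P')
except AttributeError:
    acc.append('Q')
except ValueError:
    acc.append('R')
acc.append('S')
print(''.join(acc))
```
RS

ValueError is caught by its specific handler, not AttributeError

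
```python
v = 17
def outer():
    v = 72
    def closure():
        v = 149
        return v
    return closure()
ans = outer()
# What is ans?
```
149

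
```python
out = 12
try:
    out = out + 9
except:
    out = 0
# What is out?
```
21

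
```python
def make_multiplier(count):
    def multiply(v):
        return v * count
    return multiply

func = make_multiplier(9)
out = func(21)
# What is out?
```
189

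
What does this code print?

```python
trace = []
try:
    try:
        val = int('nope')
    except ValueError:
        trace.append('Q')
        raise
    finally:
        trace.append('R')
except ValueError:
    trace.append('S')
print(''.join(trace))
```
QRS

finally runs before re-raised exception propagates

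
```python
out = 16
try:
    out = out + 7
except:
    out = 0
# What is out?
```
23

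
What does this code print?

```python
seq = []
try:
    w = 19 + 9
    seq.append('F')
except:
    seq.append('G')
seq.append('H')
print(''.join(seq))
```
FH

No exception, try block completes normally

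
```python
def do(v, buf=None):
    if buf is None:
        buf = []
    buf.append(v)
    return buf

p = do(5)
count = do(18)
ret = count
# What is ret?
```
[18]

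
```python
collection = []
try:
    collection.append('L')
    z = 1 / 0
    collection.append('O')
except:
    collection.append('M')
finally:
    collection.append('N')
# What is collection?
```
['L', 'M', 'N']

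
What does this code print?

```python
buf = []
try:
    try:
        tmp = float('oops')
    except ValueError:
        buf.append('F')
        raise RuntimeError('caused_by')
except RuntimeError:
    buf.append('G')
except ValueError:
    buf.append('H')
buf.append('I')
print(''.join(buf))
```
FGI

RuntimeError raised and caught, original ValueError not re-raised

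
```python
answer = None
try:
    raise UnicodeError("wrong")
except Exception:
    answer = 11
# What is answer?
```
11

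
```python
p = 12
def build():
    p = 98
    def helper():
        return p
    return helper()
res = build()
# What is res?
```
98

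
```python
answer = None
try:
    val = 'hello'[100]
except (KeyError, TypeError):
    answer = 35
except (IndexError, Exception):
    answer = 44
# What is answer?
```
44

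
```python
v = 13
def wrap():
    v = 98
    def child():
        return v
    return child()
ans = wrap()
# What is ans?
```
98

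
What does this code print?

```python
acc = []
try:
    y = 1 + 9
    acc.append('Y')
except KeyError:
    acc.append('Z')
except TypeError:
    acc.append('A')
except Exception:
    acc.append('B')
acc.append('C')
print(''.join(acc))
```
YC

No exception, try block completes normally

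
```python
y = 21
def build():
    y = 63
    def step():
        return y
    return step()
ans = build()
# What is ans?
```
63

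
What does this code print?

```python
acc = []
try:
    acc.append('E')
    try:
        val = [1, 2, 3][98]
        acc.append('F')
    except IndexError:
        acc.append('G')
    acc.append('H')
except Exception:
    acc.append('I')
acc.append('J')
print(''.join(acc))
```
EGHJ

Inner exception caught by inner handler, outer continues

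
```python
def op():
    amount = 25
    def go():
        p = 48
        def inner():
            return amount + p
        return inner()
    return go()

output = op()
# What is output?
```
73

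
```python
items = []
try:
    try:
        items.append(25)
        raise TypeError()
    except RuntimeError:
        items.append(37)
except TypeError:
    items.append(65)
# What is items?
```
[25, 65]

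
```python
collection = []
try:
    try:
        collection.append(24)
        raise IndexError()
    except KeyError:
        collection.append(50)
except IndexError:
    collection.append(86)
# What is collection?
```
[24, 86]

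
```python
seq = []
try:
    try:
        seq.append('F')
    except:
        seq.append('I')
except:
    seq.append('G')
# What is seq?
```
['F']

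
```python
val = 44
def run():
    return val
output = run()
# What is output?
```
44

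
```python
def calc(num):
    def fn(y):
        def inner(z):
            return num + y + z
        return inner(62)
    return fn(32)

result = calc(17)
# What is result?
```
111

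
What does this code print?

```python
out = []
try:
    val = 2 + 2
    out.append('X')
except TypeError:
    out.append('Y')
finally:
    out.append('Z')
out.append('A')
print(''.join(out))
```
XZA

finally runs after normal execution too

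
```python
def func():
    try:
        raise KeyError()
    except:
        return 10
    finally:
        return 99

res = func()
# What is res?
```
99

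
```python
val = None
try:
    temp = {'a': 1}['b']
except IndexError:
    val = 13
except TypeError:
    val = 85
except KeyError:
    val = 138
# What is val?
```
138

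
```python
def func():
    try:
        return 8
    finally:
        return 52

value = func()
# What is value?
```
52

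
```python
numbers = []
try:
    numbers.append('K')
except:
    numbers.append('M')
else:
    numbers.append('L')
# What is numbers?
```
['K', 'L']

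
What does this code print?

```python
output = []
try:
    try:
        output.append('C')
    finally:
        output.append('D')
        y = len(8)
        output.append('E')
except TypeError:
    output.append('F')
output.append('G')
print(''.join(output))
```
CDFG

Exception in inner finally caught by outer except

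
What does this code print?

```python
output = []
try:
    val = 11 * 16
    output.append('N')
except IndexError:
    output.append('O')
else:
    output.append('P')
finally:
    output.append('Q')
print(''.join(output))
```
NPQ

else runs before finally when no exception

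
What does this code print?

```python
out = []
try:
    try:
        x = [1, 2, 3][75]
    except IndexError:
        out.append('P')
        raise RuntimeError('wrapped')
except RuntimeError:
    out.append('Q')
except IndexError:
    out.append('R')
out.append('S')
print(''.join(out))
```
PQS

RuntimeError raised and caught, original IndexError not re-raised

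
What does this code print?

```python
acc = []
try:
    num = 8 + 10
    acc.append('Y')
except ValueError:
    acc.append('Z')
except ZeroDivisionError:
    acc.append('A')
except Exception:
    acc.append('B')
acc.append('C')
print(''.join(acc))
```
YC

No exception, try block completes normally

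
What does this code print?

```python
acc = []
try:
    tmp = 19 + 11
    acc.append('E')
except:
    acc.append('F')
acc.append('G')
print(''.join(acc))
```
EG

No exception, try block completes normally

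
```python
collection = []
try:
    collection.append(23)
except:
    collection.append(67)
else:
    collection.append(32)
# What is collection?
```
[23, 32]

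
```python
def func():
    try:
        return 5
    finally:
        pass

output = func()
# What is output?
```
5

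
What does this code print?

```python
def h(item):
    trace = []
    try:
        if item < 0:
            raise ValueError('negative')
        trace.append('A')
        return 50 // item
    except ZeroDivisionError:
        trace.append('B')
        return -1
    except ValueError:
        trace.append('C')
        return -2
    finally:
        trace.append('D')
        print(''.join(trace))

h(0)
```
ABD

item=0 causes ZeroDivisionError, caught, finally prints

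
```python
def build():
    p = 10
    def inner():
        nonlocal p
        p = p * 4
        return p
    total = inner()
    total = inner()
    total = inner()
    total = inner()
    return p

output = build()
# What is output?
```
2560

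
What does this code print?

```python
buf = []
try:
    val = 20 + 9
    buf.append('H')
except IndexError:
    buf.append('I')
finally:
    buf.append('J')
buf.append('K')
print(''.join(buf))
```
HJK

finally runs after normal execution too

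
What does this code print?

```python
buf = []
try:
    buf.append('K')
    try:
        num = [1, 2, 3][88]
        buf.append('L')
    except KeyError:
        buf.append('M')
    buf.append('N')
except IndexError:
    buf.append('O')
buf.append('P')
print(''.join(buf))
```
KOP

Inner handler doesn't match, propagates to outer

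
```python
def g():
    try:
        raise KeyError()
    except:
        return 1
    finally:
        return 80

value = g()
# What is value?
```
80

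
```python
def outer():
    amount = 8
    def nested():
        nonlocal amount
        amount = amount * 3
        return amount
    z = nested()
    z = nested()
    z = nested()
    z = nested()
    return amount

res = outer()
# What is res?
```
648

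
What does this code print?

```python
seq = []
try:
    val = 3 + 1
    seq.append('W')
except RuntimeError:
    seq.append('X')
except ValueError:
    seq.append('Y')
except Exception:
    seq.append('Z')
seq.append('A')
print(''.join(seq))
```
WA

No exception, try block completes normally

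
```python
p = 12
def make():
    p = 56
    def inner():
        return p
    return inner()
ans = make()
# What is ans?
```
56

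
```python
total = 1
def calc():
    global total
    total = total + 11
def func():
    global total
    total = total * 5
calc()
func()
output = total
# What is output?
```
60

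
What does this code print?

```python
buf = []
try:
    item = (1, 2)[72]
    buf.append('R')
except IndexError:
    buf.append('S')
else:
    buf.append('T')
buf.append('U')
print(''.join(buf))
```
SU

else block skipped when exception is caught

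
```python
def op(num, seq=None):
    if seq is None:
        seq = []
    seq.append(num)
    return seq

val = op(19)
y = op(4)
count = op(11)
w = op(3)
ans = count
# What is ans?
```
[11]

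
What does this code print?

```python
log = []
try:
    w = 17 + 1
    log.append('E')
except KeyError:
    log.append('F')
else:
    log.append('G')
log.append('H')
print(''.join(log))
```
EGH

else block runs when no exception occurs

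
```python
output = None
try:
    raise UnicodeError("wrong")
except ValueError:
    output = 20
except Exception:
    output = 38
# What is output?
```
20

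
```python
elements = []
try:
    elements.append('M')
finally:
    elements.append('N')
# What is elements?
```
['M', 'N']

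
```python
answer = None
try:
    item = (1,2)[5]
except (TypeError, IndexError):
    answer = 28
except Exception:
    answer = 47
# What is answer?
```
28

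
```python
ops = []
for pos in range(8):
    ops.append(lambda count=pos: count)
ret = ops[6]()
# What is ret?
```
6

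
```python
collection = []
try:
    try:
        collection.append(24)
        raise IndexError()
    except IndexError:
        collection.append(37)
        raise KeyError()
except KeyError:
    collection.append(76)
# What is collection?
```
[24, 37, 76]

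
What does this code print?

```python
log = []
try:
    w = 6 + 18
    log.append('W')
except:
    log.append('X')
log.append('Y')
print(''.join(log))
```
WY

No exception, try block completes normally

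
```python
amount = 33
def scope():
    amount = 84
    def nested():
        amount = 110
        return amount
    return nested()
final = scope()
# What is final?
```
110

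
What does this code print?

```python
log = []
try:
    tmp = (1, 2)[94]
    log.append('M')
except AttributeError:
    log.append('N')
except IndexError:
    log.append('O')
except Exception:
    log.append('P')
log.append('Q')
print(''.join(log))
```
OQ

IndexError matches before generic Exception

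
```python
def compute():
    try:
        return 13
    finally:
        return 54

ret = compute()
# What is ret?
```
54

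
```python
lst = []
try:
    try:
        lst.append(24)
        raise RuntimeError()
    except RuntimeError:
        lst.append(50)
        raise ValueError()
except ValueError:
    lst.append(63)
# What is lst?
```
[24, 50, 63]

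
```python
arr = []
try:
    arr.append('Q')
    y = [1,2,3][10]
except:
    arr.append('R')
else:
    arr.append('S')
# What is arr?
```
['Q', 'R']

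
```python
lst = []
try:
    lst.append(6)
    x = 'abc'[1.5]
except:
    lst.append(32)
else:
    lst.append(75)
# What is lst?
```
[6, 32]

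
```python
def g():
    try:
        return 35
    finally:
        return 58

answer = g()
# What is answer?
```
58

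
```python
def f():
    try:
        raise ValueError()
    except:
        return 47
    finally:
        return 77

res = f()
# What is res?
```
77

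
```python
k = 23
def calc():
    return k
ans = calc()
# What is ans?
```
23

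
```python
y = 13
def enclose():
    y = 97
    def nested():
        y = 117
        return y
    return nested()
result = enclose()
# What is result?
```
117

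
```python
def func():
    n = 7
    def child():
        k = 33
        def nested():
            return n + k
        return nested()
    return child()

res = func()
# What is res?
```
40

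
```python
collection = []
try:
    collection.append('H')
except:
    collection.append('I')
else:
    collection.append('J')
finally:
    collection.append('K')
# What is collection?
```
['H', 'J', 'K']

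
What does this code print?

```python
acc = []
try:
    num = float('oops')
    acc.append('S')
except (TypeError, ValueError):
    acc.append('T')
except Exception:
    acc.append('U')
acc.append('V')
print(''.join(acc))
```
TV

ValueError matches tuple containing it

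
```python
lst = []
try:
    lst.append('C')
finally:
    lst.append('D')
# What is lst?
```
['C', 'D']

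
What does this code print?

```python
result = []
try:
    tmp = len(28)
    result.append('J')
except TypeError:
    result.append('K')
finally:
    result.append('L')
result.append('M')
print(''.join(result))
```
KLM

finally always runs, even after exception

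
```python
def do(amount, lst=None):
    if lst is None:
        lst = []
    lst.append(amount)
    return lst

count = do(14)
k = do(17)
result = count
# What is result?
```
[14]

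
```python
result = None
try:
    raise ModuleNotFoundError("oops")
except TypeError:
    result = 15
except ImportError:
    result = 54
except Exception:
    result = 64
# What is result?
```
54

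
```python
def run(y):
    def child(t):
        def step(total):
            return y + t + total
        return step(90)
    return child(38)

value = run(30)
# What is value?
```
158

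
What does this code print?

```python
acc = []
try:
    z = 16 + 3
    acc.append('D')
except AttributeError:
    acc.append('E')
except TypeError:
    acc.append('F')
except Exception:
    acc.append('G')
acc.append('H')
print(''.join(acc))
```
DH

No exception, try block completes normally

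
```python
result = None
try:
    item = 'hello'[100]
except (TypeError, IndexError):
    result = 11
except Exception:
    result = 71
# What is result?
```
11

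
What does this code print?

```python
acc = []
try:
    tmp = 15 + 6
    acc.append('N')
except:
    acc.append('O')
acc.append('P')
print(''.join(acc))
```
NP

No exception, try block completes normally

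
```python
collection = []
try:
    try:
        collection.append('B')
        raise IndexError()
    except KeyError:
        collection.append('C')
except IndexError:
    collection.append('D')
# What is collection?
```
['B', 'D']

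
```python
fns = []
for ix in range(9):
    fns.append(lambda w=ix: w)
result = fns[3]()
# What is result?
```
3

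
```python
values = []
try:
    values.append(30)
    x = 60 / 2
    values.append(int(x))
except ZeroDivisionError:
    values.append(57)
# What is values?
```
[30, 30]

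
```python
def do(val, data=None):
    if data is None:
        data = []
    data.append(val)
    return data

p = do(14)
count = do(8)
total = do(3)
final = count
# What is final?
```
[8]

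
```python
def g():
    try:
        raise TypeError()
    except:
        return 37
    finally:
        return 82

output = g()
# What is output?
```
82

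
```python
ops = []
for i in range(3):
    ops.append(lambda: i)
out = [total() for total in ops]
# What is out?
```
[2, 2, 2]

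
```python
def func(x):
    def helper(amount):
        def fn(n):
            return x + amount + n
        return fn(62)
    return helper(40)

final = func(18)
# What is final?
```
120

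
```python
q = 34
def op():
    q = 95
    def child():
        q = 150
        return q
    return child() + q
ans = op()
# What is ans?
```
245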